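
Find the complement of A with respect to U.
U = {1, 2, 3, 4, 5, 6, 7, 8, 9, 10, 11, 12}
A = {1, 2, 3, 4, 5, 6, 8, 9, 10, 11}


Universal set U = {1, 2, 3, 4, 5, 6, 7, 8, 9, 10, 11, 12}
Set A = {1, 2, 3, 4, 5, 6, 8, 9, 10, 11}
A' = U \ A = elements in U but not in A
Checking each element of U:
1 (in A, exclude), 2 (in A, exclude), 3 (in A, exclude), 4 (in A, exclude), 5 (in A, exclude), 6 (in A, exclude), 7 (not in A, include), 8 (in A, exclude), 9 (in A, exclude), 10 (in A, exclude), 11 (in A, exclude), 12 (not in A, include)
A' = {7, 12}

{7, 12}


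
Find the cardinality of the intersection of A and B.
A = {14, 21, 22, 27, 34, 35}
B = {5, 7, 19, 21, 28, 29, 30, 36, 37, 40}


Set A = {14, 21, 22, 27, 34, 35}
Set B = {5, 7, 19, 21, 28, 29, 30, 36, 37, 40}
A ∩ B = {21}
|A ∩ B| = 1

1


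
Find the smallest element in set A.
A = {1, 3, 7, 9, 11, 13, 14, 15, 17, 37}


Set A = {1, 3, 7, 9, 11, 13, 14, 15, 17, 37}
Elements in ascending order: 1, 3, 7, 9, 11, 13, 14, 15, 17, 37
The smallest element is 1.

1


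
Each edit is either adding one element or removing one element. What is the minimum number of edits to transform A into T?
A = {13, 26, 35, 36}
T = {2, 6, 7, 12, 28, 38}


Set A = {13, 26, 35, 36}
Set T = {2, 6, 7, 12, 28, 38}
Elements to remove from A (in A, not in T): {13, 26, 35, 36} → 4 removals
Elements to add to A (in T, not in A): {2, 6, 7, 12, 28, 38} → 6 additions
Total edits = 4 + 6 = 10

10


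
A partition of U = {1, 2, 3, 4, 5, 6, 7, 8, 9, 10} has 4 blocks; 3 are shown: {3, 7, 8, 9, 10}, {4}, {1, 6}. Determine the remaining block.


U = {1, 2, 3, 4, 5, 6, 7, 8, 9, 10}
Shown blocks: {3, 7, 8, 9, 10}, {4}, {1, 6}
A partition's blocks are pairwise disjoint and cover U, so the missing block = U \ (union of shown blocks).
Union of shown blocks: {1, 3, 4, 6, 7, 8, 9, 10}
Missing block = U \ (union) = {2, 5}

{2, 5}


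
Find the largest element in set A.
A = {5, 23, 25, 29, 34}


Set A = {5, 23, 25, 29, 34}
Elements in ascending order: 5, 23, 25, 29, 34
The largest element is 34.

34


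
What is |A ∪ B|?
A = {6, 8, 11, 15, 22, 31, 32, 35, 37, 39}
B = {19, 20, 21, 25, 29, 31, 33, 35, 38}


Set A = {6, 8, 11, 15, 22, 31, 32, 35, 37, 39}, |A| = 10
Set B = {19, 20, 21, 25, 29, 31, 33, 35, 38}, |B| = 9
A ∩ B = {31, 35}, |A ∩ B| = 2
|A ∪ B| = |A| + |B| - |A ∩ B| = 10 + 9 - 2 = 17

17


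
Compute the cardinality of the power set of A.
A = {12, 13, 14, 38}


Set A = {12, 13, 14, 38}
|A| = 4
The power set P(A) contains all subsets of A.
|P(A)| = 2^|A| = 2^4 = 16

16


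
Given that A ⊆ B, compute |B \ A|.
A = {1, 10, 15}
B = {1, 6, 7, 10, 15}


Set A = {1, 10, 15}, |A| = 3
Set B = {1, 6, 7, 10, 15}, |B| = 5
Since A ⊆ B: B \ A = {6, 7}
|B| - |A| = 5 - 3 = 2

2


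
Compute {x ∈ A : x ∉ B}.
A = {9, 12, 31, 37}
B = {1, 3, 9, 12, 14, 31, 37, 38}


Set A = {9, 12, 31, 37}
Set B = {1, 3, 9, 12, 14, 31, 37, 38}
Check each element of A against B:
9 ∈ B, 12 ∈ B, 31 ∈ B, 37 ∈ B
Elements of A not in B: {}

{}


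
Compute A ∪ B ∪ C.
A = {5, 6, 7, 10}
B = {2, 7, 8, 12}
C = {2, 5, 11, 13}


Set A = {5, 6, 7, 10}
Set B = {2, 7, 8, 12}
Set C = {2, 5, 11, 13}
First, A ∪ B = {2, 5, 6, 7, 8, 10, 12}
Then, (A ∪ B) ∪ C = {2, 5, 6, 7, 8, 10, 11, 12, 13}

{2, 5, 6, 7, 8, 10, 11, 12, 13}


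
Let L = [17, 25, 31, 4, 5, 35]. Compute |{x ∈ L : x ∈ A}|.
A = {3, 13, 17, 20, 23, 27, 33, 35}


Set A = {3, 13, 17, 20, 23, 27, 33, 35}
Candidates: [17, 25, 31, 4, 5, 35]
Check each candidate:
17 ∈ A, 25 ∉ A, 31 ∉ A, 4 ∉ A, 5 ∉ A, 35 ∈ A
Count of candidates in A: 2

2


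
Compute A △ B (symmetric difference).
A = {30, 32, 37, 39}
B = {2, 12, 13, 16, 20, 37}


Set A = {30, 32, 37, 39}
Set B = {2, 12, 13, 16, 20, 37}
A △ B = (A \ B) ∪ (B \ A)
Elements in A but not B: {30, 32, 39}
Elements in B but not A: {2, 12, 13, 16, 20}
A △ B = {2, 12, 13, 16, 20, 30, 32, 39}

{2, 12, 13, 16, 20, 30, 32, 39}


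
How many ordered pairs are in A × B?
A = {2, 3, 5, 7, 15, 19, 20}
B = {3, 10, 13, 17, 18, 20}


Set A = {2, 3, 5, 7, 15, 19, 20} has 7 elements.
Set B = {3, 10, 13, 17, 18, 20} has 6 elements.
|A × B| = |A| × |B| = 7 × 6 = 42

42


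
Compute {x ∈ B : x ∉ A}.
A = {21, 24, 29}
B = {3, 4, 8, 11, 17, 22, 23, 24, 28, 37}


Set A = {21, 24, 29}
Set B = {3, 4, 8, 11, 17, 22, 23, 24, 28, 37}
Check each element of B against A:
3 ∉ A (include), 4 ∉ A (include), 8 ∉ A (include), 11 ∉ A (include), 17 ∉ A (include), 22 ∉ A (include), 23 ∉ A (include), 24 ∈ A, 28 ∉ A (include), 37 ∉ A (include)
Elements of B not in A: {3, 4, 8, 11, 17, 22, 23, 28, 37}

{3, 4, 8, 11, 17, 22, 23, 28, 37}


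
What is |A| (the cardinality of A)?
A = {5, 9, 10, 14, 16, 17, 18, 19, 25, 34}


Set A = {5, 9, 10, 14, 16, 17, 18, 19, 25, 34}
Listing elements: 5, 9, 10, 14, 16, 17, 18, 19, 25, 34
Counting: 10 elements
|A| = 10

10


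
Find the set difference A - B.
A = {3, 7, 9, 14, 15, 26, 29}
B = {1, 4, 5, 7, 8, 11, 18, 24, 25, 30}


Set A = {3, 7, 9, 14, 15, 26, 29}
Set B = {1, 4, 5, 7, 8, 11, 18, 24, 25, 30}
A \ B includes elements in A that are not in B.
Check each element of A:
3 (not in B, keep), 7 (in B, remove), 9 (not in B, keep), 14 (not in B, keep), 15 (not in B, keep), 26 (not in B, keep), 29 (not in B, keep)
A \ B = {3, 9, 14, 15, 26, 29}

{3, 9, 14, 15, 26, 29}


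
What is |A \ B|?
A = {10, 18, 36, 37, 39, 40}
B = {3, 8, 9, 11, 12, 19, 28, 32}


Set A = {10, 18, 36, 37, 39, 40}
Set B = {3, 8, 9, 11, 12, 19, 28, 32}
A \ B = {10, 18, 36, 37, 39, 40}
|A \ B| = 6

6


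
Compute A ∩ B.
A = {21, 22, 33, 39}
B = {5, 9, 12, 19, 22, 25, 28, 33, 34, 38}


Set A = {21, 22, 33, 39}
Set B = {5, 9, 12, 19, 22, 25, 28, 33, 34, 38}
A ∩ B includes only elements in both sets.
Check each element of A against B:
21 ✗, 22 ✓, 33 ✓, 39 ✗
A ∩ B = {22, 33}

{22, 33}


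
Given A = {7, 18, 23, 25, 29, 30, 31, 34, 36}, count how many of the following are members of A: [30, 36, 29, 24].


Set A = {7, 18, 23, 25, 29, 30, 31, 34, 36}
Candidates: [30, 36, 29, 24]
Check each candidate:
30 ∈ A, 36 ∈ A, 29 ∈ A, 24 ∉ A
Count of candidates in A: 3

3


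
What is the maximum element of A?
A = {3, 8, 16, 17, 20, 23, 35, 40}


Set A = {3, 8, 16, 17, 20, 23, 35, 40}
Elements in ascending order: 3, 8, 16, 17, 20, 23, 35, 40
The largest element is 40.

40


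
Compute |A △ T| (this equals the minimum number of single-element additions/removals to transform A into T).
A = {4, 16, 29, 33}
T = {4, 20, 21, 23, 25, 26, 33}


Set A = {4, 16, 29, 33}
Set T = {4, 20, 21, 23, 25, 26, 33}
Elements to remove from A (in A, not in T): {16, 29} → 2 removals
Elements to add to A (in T, not in A): {20, 21, 23, 25, 26} → 5 additions
Total edits = 2 + 5 = 7

7


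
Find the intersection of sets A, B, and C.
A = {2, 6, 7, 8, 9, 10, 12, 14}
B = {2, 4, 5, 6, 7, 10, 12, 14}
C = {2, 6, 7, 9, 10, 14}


Set A = {2, 6, 7, 8, 9, 10, 12, 14}
Set B = {2, 4, 5, 6, 7, 10, 12, 14}
Set C = {2, 6, 7, 9, 10, 14}
First, A ∩ B = {2, 6, 7, 10, 12, 14}
Then, (A ∩ B) ∩ C = {2, 6, 7, 10, 14}

{2, 6, 7, 10, 14}


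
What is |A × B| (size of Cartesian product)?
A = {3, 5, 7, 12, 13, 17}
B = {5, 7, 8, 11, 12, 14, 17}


Set A = {3, 5, 7, 12, 13, 17} has 6 elements.
Set B = {5, 7, 8, 11, 12, 14, 17} has 7 elements.
|A × B| = |A| × |B| = 6 × 7 = 42

42


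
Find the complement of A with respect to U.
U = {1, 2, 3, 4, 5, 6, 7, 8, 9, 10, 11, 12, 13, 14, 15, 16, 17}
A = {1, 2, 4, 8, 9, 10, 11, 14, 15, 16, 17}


Universal set U = {1, 2, 3, 4, 5, 6, 7, 8, 9, 10, 11, 12, 13, 14, 15, 16, 17}
Set A = {1, 2, 4, 8, 9, 10, 11, 14, 15, 16, 17}
A' = U \ A = elements in U but not in A
Checking each element of U:
1 (in A, exclude), 2 (in A, exclude), 3 (not in A, include), 4 (in A, exclude), 5 (not in A, include), 6 (not in A, include), 7 (not in A, include), 8 (in A, exclude), 9 (in A, exclude), 10 (in A, exclude), 11 (in A, exclude), 12 (not in A, include), 13 (not in A, include), 14 (in A, exclude), 15 (in A, exclude), 16 (in A, exclude), 17 (in A, exclude)
A' = {3, 5, 6, 7, 12, 13}

{3, 5, 6, 7, 12, 13}


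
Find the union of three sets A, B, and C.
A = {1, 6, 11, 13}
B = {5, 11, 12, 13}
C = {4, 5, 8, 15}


Set A = {1, 6, 11, 13}
Set B = {5, 11, 12, 13}
Set C = {4, 5, 8, 15}
First, A ∪ B = {1, 5, 6, 11, 12, 13}
Then, (A ∪ B) ∪ C = {1, 4, 5, 6, 8, 11, 12, 13, 15}

{1, 4, 5, 6, 8, 11, 12, 13, 15}


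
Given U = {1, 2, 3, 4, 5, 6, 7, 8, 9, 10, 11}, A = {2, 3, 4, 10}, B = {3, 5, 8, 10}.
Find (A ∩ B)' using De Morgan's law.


U = {1, 2, 3, 4, 5, 6, 7, 8, 9, 10, 11}
A = {2, 3, 4, 10}, B = {3, 5, 8, 10}
A ∩ B = {3, 10}
(A ∩ B)' = U \ (A ∩ B) = {1, 2, 4, 5, 6, 7, 8, 9, 11}
Verification via A' ∪ B': A' = {1, 5, 6, 7, 8, 9, 11}, B' = {1, 2, 4, 6, 7, 9, 11}
A' ∪ B' = {1, 2, 4, 5, 6, 7, 8, 9, 11} ✓

{1, 2, 4, 5, 6, 7, 8, 9, 11}


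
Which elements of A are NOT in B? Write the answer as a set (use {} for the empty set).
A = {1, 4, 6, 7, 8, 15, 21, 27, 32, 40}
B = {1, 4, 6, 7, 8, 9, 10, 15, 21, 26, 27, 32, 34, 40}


Set A = {1, 4, 6, 7, 8, 15, 21, 27, 32, 40}
Set B = {1, 4, 6, 7, 8, 9, 10, 15, 21, 26, 27, 32, 34, 40}
Check each element of A against B:
1 ∈ B, 4 ∈ B, 6 ∈ B, 7 ∈ B, 8 ∈ B, 15 ∈ B, 21 ∈ B, 27 ∈ B, 32 ∈ B, 40 ∈ B
Elements of A not in B: {}

{}


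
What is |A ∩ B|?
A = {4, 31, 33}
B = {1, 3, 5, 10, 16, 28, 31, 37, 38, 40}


Set A = {4, 31, 33}
Set B = {1, 3, 5, 10, 16, 28, 31, 37, 38, 40}
A ∩ B = {31}
|A ∩ B| = 1

1


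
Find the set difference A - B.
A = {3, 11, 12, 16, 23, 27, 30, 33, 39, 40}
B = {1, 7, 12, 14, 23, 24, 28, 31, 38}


Set A = {3, 11, 12, 16, 23, 27, 30, 33, 39, 40}
Set B = {1, 7, 12, 14, 23, 24, 28, 31, 38}
A \ B includes elements in A that are not in B.
Check each element of A:
3 (not in B, keep), 11 (not in B, keep), 12 (in B, remove), 16 (not in B, keep), 23 (in B, remove), 27 (not in B, keep), 30 (not in B, keep), 33 (not in B, keep), 39 (not in B, keep), 40 (not in B, keep)
A \ B = {3, 11, 16, 27, 30, 33, 39, 40}

{3, 11, 16, 27, 30, 33, 39, 40}


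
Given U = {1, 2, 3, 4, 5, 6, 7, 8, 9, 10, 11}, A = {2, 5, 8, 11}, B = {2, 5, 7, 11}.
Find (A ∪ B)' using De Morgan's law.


U = {1, 2, 3, 4, 5, 6, 7, 8, 9, 10, 11}
A = {2, 5, 8, 11}, B = {2, 5, 7, 11}
A ∪ B = {2, 5, 7, 8, 11}
(A ∪ B)' = U \ (A ∪ B) = {1, 3, 4, 6, 9, 10}
Verification via A' ∩ B': A' = {1, 3, 4, 6, 7, 9, 10}, B' = {1, 3, 4, 6, 8, 9, 10}
A' ∩ B' = {1, 3, 4, 6, 9, 10} ✓

{1, 3, 4, 6, 9, 10}


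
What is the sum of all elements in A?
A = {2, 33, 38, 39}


Set A = {2, 33, 38, 39}
Sum = 2 + 33 + 38 + 39 = 112

112


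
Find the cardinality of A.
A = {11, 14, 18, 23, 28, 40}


Set A = {11, 14, 18, 23, 28, 40}
Listing elements: 11, 14, 18, 23, 28, 40
Counting: 6 elements
|A| = 6

6


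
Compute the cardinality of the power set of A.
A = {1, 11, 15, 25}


Set A = {1, 11, 15, 25}
|A| = 4
The power set P(A) contains all subsets of A.
|P(A)| = 2^|A| = 2^4 = 16

16


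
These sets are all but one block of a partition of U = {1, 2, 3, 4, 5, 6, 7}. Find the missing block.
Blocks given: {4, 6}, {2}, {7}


U = {1, 2, 3, 4, 5, 6, 7}
Shown blocks: {4, 6}, {2}, {7}
A partition's blocks are pairwise disjoint and cover U, so the missing block = U \ (union of shown blocks).
Union of shown blocks: {2, 4, 6, 7}
Missing block = U \ (union) = {1, 3, 5}

{1, 3, 5}


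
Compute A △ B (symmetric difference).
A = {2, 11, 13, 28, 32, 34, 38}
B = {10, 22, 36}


Set A = {2, 11, 13, 28, 32, 34, 38}
Set B = {10, 22, 36}
A △ B = (A \ B) ∪ (B \ A)
Elements in A but not B: {2, 11, 13, 28, 32, 34, 38}
Elements in B but not A: {10, 22, 36}
A △ B = {2, 10, 11, 13, 22, 28, 32, 34, 36, 38}

{2, 10, 11, 13, 22, 28, 32, 34, 36, 38}


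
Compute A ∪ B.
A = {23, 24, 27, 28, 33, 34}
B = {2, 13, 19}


Set A = {23, 24, 27, 28, 33, 34}
Set B = {2, 13, 19}
A ∪ B includes all elements in either set.
Elements from A: {23, 24, 27, 28, 33, 34}
Elements from B not already included: {2, 13, 19}
A ∪ B = {2, 13, 19, 23, 24, 27, 28, 33, 34}

{2, 13, 19, 23, 24, 27, 28, 33, 34}


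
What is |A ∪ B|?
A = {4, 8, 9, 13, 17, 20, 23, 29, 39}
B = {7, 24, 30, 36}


Set A = {4, 8, 9, 13, 17, 20, 23, 29, 39}, |A| = 9
Set B = {7, 24, 30, 36}, |B| = 4
A ∩ B = {}, |A ∩ B| = 0
|A ∪ B| = |A| + |B| - |A ∩ B| = 9 + 4 - 0 = 13

13


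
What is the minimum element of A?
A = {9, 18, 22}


Set A = {9, 18, 22}
Elements in ascending order: 9, 18, 22
The smallest element is 9.

9


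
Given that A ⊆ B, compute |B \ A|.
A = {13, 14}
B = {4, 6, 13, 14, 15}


Set A = {13, 14}, |A| = 2
Set B = {4, 6, 13, 14, 15}, |B| = 5
Since A ⊆ B: B \ A = {4, 6, 15}
|B| - |A| = 5 - 2 = 3

3


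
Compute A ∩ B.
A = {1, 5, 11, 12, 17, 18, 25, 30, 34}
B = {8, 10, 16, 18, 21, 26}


Set A = {1, 5, 11, 12, 17, 18, 25, 30, 34}
Set B = {8, 10, 16, 18, 21, 26}
A ∩ B includes only elements in both sets.
Check each element of A against B:
1 ✗, 5 ✗, 11 ✗, 12 ✗, 17 ✗, 18 ✓, 25 ✗, 30 ✗, 34 ✗
A ∩ B = {18}

{18}


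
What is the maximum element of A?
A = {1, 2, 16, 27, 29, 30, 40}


Set A = {1, 2, 16, 27, 29, 30, 40}
Elements in ascending order: 1, 2, 16, 27, 29, 30, 40
The largest element is 40.

40


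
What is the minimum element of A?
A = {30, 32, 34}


Set A = {30, 32, 34}
Elements in ascending order: 30, 32, 34
The smallest element is 30.

30


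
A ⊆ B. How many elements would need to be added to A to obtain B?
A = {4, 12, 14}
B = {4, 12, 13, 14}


Set A = {4, 12, 14}, |A| = 3
Set B = {4, 12, 13, 14}, |B| = 4
Since A ⊆ B: B \ A = {13}
|B| - |A| = 4 - 3 = 1

1


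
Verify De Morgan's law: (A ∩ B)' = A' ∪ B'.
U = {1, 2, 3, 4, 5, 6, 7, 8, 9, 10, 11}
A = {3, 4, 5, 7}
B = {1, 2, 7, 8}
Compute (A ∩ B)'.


U = {1, 2, 3, 4, 5, 6, 7, 8, 9, 10, 11}
A = {3, 4, 5, 7}, B = {1, 2, 7, 8}
A ∩ B = {7}
(A ∩ B)' = U \ (A ∩ B) = {1, 2, 3, 4, 5, 6, 8, 9, 10, 11}
Verification via A' ∪ B': A' = {1, 2, 6, 8, 9, 10, 11}, B' = {3, 4, 5, 6, 9, 10, 11}
A' ∪ B' = {1, 2, 3, 4, 5, 6, 8, 9, 10, 11} ✓

{1, 2, 3, 4, 5, 6, 8, 9, 10, 11}


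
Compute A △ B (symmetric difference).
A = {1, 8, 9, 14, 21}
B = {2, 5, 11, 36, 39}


Set A = {1, 8, 9, 14, 21}
Set B = {2, 5, 11, 36, 39}
A △ B = (A \ B) ∪ (B \ A)
Elements in A but not B: {1, 8, 9, 14, 21}
Elements in B but not A: {2, 5, 11, 36, 39}
A △ B = {1, 2, 5, 8, 9, 11, 14, 21, 36, 39}

{1, 2, 5, 8, 9, 11, 14, 21, 36, 39}


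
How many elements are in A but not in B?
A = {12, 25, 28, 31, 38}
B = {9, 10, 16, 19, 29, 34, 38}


Set A = {12, 25, 28, 31, 38}
Set B = {9, 10, 16, 19, 29, 34, 38}
A \ B = {12, 25, 28, 31}
|A \ B| = 4

4


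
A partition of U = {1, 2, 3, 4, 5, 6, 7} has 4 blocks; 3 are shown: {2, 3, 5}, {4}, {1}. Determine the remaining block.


U = {1, 2, 3, 4, 5, 6, 7}
Shown blocks: {2, 3, 5}, {4}, {1}
A partition's blocks are pairwise disjoint and cover U, so the missing block = U \ (union of shown blocks).
Union of shown blocks: {1, 2, 3, 4, 5}
Missing block = U \ (union) = {6, 7}

{6, 7}


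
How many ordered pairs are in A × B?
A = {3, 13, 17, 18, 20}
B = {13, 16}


Set A = {3, 13, 17, 18, 20} has 5 elements.
Set B = {13, 16} has 2 elements.
|A × B| = |A| × |B| = 5 × 2 = 10

10


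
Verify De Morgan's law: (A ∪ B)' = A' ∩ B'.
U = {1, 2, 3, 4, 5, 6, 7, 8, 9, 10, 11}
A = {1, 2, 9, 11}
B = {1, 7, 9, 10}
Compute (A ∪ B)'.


U = {1, 2, 3, 4, 5, 6, 7, 8, 9, 10, 11}
A = {1, 2, 9, 11}, B = {1, 7, 9, 10}
A ∪ B = {1, 2, 7, 9, 10, 11}
(A ∪ B)' = U \ (A ∪ B) = {3, 4, 5, 6, 8}
Verification via A' ∩ B': A' = {3, 4, 5, 6, 7, 8, 10}, B' = {2, 3, 4, 5, 6, 8, 11}
A' ∩ B' = {3, 4, 5, 6, 8} ✓

{3, 4, 5, 6, 8}


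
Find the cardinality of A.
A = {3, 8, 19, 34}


Set A = {3, 8, 19, 34}
Listing elements: 3, 8, 19, 34
Counting: 4 elements
|A| = 4

4


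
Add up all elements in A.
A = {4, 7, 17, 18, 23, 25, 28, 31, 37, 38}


Set A = {4, 7, 17, 18, 23, 25, 28, 31, 37, 38}
Sum = 4 + 7 + 17 + 18 + 23 + 25 + 28 + 31 + 37 + 38 = 228

228


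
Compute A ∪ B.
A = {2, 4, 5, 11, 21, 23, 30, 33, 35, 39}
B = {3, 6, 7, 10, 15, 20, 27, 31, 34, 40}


Set A = {2, 4, 5, 11, 21, 23, 30, 33, 35, 39}
Set B = {3, 6, 7, 10, 15, 20, 27, 31, 34, 40}
A ∪ B includes all elements in either set.
Elements from A: {2, 4, 5, 11, 21, 23, 30, 33, 35, 39}
Elements from B not already included: {3, 6, 7, 10, 15, 20, 27, 31, 34, 40}
A ∪ B = {2, 3, 4, 5, 6, 7, 10, 11, 15, 20, 21, 23, 27, 30, 31, 33, 34, 35, 39, 40}

{2, 3, 4, 5, 6, 7, 10, 11, 15, 20, 21, 23, 27, 30, 31, 33, 34, 35, 39, 40}


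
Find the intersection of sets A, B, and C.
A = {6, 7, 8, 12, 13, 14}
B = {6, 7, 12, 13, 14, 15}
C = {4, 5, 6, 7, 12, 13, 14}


Set A = {6, 7, 8, 12, 13, 14}
Set B = {6, 7, 12, 13, 14, 15}
Set C = {4, 5, 6, 7, 12, 13, 14}
First, A ∩ B = {6, 7, 12, 13, 14}
Then, (A ∩ B) ∩ C = {6, 7, 12, 13, 14}

{6, 7, 12, 13, 14}


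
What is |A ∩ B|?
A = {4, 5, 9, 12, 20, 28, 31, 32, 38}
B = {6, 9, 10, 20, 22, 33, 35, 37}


Set A = {4, 5, 9, 12, 20, 28, 31, 32, 38}
Set B = {6, 9, 10, 20, 22, 33, 35, 37}
A ∩ B = {9, 20}
|A ∩ B| = 2

2


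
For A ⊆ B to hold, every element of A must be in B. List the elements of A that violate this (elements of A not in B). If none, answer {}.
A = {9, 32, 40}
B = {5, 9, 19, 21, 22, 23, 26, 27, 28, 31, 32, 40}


Set A = {9, 32, 40}
Set B = {5, 9, 19, 21, 22, 23, 26, 27, 28, 31, 32, 40}
Check each element of A against B:
9 ∈ B, 32 ∈ B, 40 ∈ B
Elements of A not in B: {}

{}


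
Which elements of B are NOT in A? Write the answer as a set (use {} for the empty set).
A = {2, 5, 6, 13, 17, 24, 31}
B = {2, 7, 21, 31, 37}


Set A = {2, 5, 6, 13, 17, 24, 31}
Set B = {2, 7, 21, 31, 37}
Check each element of B against A:
2 ∈ A, 7 ∉ A (include), 21 ∉ A (include), 31 ∈ A, 37 ∉ A (include)
Elements of B not in A: {7, 21, 37}

{7, 21, 37}


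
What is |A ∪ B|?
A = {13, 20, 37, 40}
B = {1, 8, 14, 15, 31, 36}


Set A = {13, 20, 37, 40}, |A| = 4
Set B = {1, 8, 14, 15, 31, 36}, |B| = 6
A ∩ B = {}, |A ∩ B| = 0
|A ∪ B| = |A| + |B| - |A ∩ B| = 4 + 6 - 0 = 10

10


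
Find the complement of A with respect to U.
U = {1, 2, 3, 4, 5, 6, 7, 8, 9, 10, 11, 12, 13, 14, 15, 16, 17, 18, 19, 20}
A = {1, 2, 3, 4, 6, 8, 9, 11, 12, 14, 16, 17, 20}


Universal set U = {1, 2, 3, 4, 5, 6, 7, 8, 9, 10, 11, 12, 13, 14, 15, 16, 17, 18, 19, 20}
Set A = {1, 2, 3, 4, 6, 8, 9, 11, 12, 14, 16, 17, 20}
A' = U \ A = elements in U but not in A
Checking each element of U:
1 (in A, exclude), 2 (in A, exclude), 3 (in A, exclude), 4 (in A, exclude), 5 (not in A, include), 6 (in A, exclude), 7 (not in A, include), 8 (in A, exclude), 9 (in A, exclude), 10 (not in A, include), 11 (in A, exclude), 12 (in A, exclude), 13 (not in A, include), 14 (in A, exclude), 15 (not in A, include), 16 (in A, exclude), 17 (in A, exclude), 18 (not in A, include), 19 (not in A, include), 20 (in A, exclude)
A' = {5, 7, 10, 13, 15, 18, 19}

{5, 7, 10, 13, 15, 18, 19}


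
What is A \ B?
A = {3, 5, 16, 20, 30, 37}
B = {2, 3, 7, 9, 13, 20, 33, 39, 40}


Set A = {3, 5, 16, 20, 30, 37}
Set B = {2, 3, 7, 9, 13, 20, 33, 39, 40}
A \ B includes elements in A that are not in B.
Check each element of A:
3 (in B, remove), 5 (not in B, keep), 16 (not in B, keep), 20 (in B, remove), 30 (not in B, keep), 37 (not in B, keep)
A \ B = {5, 16, 30, 37}

{5, 16, 30, 37}


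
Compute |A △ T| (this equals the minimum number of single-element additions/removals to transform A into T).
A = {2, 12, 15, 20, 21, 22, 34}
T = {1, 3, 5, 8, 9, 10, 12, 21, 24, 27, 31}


Set A = {2, 12, 15, 20, 21, 22, 34}
Set T = {1, 3, 5, 8, 9, 10, 12, 21, 24, 27, 31}
Elements to remove from A (in A, not in T): {2, 15, 20, 22, 34} → 5 removals
Elements to add to A (in T, not in A): {1, 3, 5, 8, 9, 10, 24, 27, 31} → 9 additions
Total edits = 5 + 9 = 14

14


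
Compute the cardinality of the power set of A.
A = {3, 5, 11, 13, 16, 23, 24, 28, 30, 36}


Set A = {3, 5, 11, 13, 16, 23, 24, 28, 30, 36}
|A| = 10
The power set P(A) contains all subsets of A.
|P(A)| = 2^|A| = 2^10 = 1024

1024


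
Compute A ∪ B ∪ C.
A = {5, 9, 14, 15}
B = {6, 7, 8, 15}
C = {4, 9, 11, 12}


Set A = {5, 9, 14, 15}
Set B = {6, 7, 8, 15}
Set C = {4, 9, 11, 12}
First, A ∪ B = {5, 6, 7, 8, 9, 14, 15}
Then, (A ∪ B) ∪ C = {4, 5, 6, 7, 8, 9, 11, 12, 14, 15}

{4, 5, 6, 7, 8, 9, 11, 12, 14, 15}


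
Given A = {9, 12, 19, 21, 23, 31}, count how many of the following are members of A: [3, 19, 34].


Set A = {9, 12, 19, 21, 23, 31}
Candidates: [3, 19, 34]
Check each candidate:
3 ∉ A, 19 ∈ A, 34 ∉ A
Count of candidates in A: 1

1


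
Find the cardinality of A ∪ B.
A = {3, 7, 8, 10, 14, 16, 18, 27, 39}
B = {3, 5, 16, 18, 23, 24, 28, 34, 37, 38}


Set A = {3, 7, 8, 10, 14, 16, 18, 27, 39}, |A| = 9
Set B = {3, 5, 16, 18, 23, 24, 28, 34, 37, 38}, |B| = 10
A ∩ B = {3, 16, 18}, |A ∩ B| = 3
|A ∪ B| = |A| + |B| - |A ∩ B| = 9 + 10 - 3 = 16

16


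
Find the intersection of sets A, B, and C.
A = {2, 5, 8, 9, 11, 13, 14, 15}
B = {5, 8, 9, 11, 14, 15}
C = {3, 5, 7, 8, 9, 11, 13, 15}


Set A = {2, 5, 8, 9, 11, 13, 14, 15}
Set B = {5, 8, 9, 11, 14, 15}
Set C = {3, 5, 7, 8, 9, 11, 13, 15}
First, A ∩ B = {5, 8, 9, 11, 14, 15}
Then, (A ∩ B) ∩ C = {5, 8, 9, 11, 15}

{5, 8, 9, 11, 15}


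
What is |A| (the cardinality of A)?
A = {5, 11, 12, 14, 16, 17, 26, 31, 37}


Set A = {5, 11, 12, 14, 16, 17, 26, 31, 37}
Listing elements: 5, 11, 12, 14, 16, 17, 26, 31, 37
Counting: 9 elements
|A| = 9

9


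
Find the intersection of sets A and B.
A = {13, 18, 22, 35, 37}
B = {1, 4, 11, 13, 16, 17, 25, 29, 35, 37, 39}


Set A = {13, 18, 22, 35, 37}
Set B = {1, 4, 11, 13, 16, 17, 25, 29, 35, 37, 39}
A ∩ B includes only elements in both sets.
Check each element of A against B:
13 ✓, 18 ✗, 22 ✗, 35 ✓, 37 ✓
A ∩ B = {13, 35, 37}

{13, 35, 37}


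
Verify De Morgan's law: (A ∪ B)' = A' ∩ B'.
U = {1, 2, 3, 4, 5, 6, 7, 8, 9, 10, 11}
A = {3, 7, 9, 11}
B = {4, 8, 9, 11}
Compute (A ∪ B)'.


U = {1, 2, 3, 4, 5, 6, 7, 8, 9, 10, 11}
A = {3, 7, 9, 11}, B = {4, 8, 9, 11}
A ∪ B = {3, 4, 7, 8, 9, 11}
(A ∪ B)' = U \ (A ∪ B) = {1, 2, 5, 6, 10}
Verification via A' ∩ B': A' = {1, 2, 4, 5, 6, 8, 10}, B' = {1, 2, 3, 5, 6, 7, 10}
A' ∩ B' = {1, 2, 5, 6, 10} ✓

{1, 2, 5, 6, 10}


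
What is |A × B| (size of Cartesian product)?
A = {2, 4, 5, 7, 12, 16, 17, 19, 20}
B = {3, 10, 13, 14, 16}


Set A = {2, 4, 5, 7, 12, 16, 17, 19, 20} has 9 elements.
Set B = {3, 10, 13, 14, 16} has 5 elements.
|A × B| = |A| × |B| = 9 × 5 = 45

45


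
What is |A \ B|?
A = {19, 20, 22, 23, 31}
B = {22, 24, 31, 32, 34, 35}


Set A = {19, 20, 22, 23, 31}
Set B = {22, 24, 31, 32, 34, 35}
A \ B = {19, 20, 23}
|A \ B| = 3

3


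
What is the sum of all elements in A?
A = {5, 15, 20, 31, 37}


Set A = {5, 15, 20, 31, 37}
Sum = 5 + 15 + 20 + 31 + 37 = 108

108


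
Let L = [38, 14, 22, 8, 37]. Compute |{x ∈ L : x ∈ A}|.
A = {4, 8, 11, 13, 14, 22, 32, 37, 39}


Set A = {4, 8, 11, 13, 14, 22, 32, 37, 39}
Candidates: [38, 14, 22, 8, 37]
Check each candidate:
38 ∉ A, 14 ∈ A, 22 ∈ A, 8 ∈ A, 37 ∈ A
Count of candidates in A: 4

4


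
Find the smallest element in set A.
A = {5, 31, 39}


Set A = {5, 31, 39}
Elements in ascending order: 5, 31, 39
The smallest element is 5.

5


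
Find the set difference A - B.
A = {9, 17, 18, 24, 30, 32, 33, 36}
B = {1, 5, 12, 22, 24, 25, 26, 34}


Set A = {9, 17, 18, 24, 30, 32, 33, 36}
Set B = {1, 5, 12, 22, 24, 25, 26, 34}
A \ B includes elements in A that are not in B.
Check each element of A:
9 (not in B, keep), 17 (not in B, keep), 18 (not in B, keep), 24 (in B, remove), 30 (not in B, keep), 32 (not in B, keep), 33 (not in B, keep), 36 (not in B, keep)
A \ B = {9, 17, 18, 30, 32, 33, 36}

{9, 17, 18, 30, 32, 33, 36}


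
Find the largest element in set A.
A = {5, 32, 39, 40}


Set A = {5, 32, 39, 40}
Elements in ascending order: 5, 32, 39, 40
The largest element is 40.

40


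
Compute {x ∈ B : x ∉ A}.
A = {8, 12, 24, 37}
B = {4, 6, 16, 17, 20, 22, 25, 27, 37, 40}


Set A = {8, 12, 24, 37}
Set B = {4, 6, 16, 17, 20, 22, 25, 27, 37, 40}
Check each element of B against A:
4 ∉ A (include), 6 ∉ A (include), 16 ∉ A (include), 17 ∉ A (include), 20 ∉ A (include), 22 ∉ A (include), 25 ∉ A (include), 27 ∉ A (include), 37 ∈ A, 40 ∉ A (include)
Elements of B not in A: {4, 6, 16, 17, 20, 22, 25, 27, 40}

{4, 6, 16, 17, 20, 22, 25, 27, 40}


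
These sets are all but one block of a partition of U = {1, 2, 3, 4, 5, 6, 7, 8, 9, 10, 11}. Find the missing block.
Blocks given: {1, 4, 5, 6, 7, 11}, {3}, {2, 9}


U = {1, 2, 3, 4, 5, 6, 7, 8, 9, 10, 11}
Shown blocks: {1, 4, 5, 6, 7, 11}, {3}, {2, 9}
A partition's blocks are pairwise disjoint and cover U, so the missing block = U \ (union of shown blocks).
Union of shown blocks: {1, 2, 3, 4, 5, 6, 7, 9, 11}
Missing block = U \ (union) = {8, 10}

{8, 10}


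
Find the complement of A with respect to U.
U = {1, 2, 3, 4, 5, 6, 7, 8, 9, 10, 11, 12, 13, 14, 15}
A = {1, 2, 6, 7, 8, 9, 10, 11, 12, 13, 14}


Universal set U = {1, 2, 3, 4, 5, 6, 7, 8, 9, 10, 11, 12, 13, 14, 15}
Set A = {1, 2, 6, 7, 8, 9, 10, 11, 12, 13, 14}
A' = U \ A = elements in U but not in A
Checking each element of U:
1 (in A, exclude), 2 (in A, exclude), 3 (not in A, include), 4 (not in A, include), 5 (not in A, include), 6 (in A, exclude), 7 (in A, exclude), 8 (in A, exclude), 9 (in A, exclude), 10 (in A, exclude), 11 (in A, exclude), 12 (in A, exclude), 13 (in A, exclude), 14 (in A, exclude), 15 (not in A, include)
A' = {3, 4, 5, 15}

{3, 4, 5, 15}


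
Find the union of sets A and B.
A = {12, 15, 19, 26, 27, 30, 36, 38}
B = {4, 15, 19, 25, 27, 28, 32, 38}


Set A = {12, 15, 19, 26, 27, 30, 36, 38}
Set B = {4, 15, 19, 25, 27, 28, 32, 38}
A ∪ B includes all elements in either set.
Elements from A: {12, 15, 19, 26, 27, 30, 36, 38}
Elements from B not already included: {4, 25, 28, 32}
A ∪ B = {4, 12, 15, 19, 25, 26, 27, 28, 30, 32, 36, 38}

{4, 12, 15, 19, 25, 26, 27, 28, 30, 32, 36, 38}


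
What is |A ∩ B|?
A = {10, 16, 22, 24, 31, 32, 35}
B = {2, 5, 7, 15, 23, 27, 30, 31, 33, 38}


Set A = {10, 16, 22, 24, 31, 32, 35}
Set B = {2, 5, 7, 15, 23, 27, 30, 31, 33, 38}
A ∩ B = {31}
|A ∩ B| = 1

1


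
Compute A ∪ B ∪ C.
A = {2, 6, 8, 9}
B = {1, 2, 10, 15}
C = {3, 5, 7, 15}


Set A = {2, 6, 8, 9}
Set B = {1, 2, 10, 15}
Set C = {3, 5, 7, 15}
First, A ∪ B = {1, 2, 6, 8, 9, 10, 15}
Then, (A ∪ B) ∪ C = {1, 2, 3, 5, 6, 7, 8, 9, 10, 15}

{1, 2, 3, 5, 6, 7, 8, 9, 10, 15}


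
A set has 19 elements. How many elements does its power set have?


The set has 19 elements.
The power set contains all possible subsets.
|P(A)| = 2^|A| = 2^19 = 524288

524288


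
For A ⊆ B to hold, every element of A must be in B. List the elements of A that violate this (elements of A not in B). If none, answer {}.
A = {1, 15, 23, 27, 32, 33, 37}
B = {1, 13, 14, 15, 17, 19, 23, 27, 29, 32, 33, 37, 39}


Set A = {1, 15, 23, 27, 32, 33, 37}
Set B = {1, 13, 14, 15, 17, 19, 23, 27, 29, 32, 33, 37, 39}
Check each element of A against B:
1 ∈ B, 15 ∈ B, 23 ∈ B, 27 ∈ B, 32 ∈ B, 33 ∈ B, 37 ∈ B
Elements of A not in B: {}

{}


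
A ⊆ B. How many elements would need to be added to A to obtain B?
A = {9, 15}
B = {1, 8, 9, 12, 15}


Set A = {9, 15}, |A| = 2
Set B = {1, 8, 9, 12, 15}, |B| = 5
Since A ⊆ B: B \ A = {1, 8, 12}
|B| - |A| = 5 - 2 = 3

3


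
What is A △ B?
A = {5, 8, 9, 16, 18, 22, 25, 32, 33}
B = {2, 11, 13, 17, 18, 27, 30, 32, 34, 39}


Set A = {5, 8, 9, 16, 18, 22, 25, 32, 33}
Set B = {2, 11, 13, 17, 18, 27, 30, 32, 34, 39}
A △ B = (A \ B) ∪ (B \ A)
Elements in A but not B: {5, 8, 9, 16, 22, 25, 33}
Elements in B but not A: {2, 11, 13, 17, 27, 30, 34, 39}
A △ B = {2, 5, 8, 9, 11, 13, 16, 17, 22, 25, 27, 30, 33, 34, 39}

{2, 5, 8, 9, 11, 13, 16, 17, 22, 25, 27, 30, 33, 34, 39}


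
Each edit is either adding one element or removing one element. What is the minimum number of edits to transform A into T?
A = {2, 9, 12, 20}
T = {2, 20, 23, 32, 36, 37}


Set A = {2, 9, 12, 20}
Set T = {2, 20, 23, 32, 36, 37}
Elements to remove from A (in A, not in T): {9, 12} → 2 removals
Elements to add to A (in T, not in A): {23, 32, 36, 37} → 4 additions
Total edits = 2 + 4 = 6

6


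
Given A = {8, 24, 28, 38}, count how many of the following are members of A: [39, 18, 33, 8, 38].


Set A = {8, 24, 28, 38}
Candidates: [39, 18, 33, 8, 38]
Check each candidate:
39 ∉ A, 18 ∉ A, 33 ∉ A, 8 ∈ A, 38 ∈ A
Count of candidates in A: 2

2


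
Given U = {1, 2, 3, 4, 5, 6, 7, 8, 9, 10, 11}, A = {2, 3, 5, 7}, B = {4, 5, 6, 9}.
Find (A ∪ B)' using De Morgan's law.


U = {1, 2, 3, 4, 5, 6, 7, 8, 9, 10, 11}
A = {2, 3, 5, 7}, B = {4, 5, 6, 9}
A ∪ B = {2, 3, 4, 5, 6, 7, 9}
(A ∪ B)' = U \ (A ∪ B) = {1, 8, 10, 11}
Verification via A' ∩ B': A' = {1, 4, 6, 8, 9, 10, 11}, B' = {1, 2, 3, 7, 8, 10, 11}
A' ∩ B' = {1, 8, 10, 11} ✓

{1, 8, 10, 11}


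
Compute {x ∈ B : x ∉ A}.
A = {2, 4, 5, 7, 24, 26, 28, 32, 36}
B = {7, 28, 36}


Set A = {2, 4, 5, 7, 24, 26, 28, 32, 36}
Set B = {7, 28, 36}
Check each element of B against A:
7 ∈ A, 28 ∈ A, 36 ∈ A
Elements of B not in A: {}

{}


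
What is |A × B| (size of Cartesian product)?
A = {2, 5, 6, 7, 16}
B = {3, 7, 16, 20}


Set A = {2, 5, 6, 7, 16} has 5 elements.
Set B = {3, 7, 16, 20} has 4 elements.
|A × B| = |A| × |B| = 5 × 4 = 20

20


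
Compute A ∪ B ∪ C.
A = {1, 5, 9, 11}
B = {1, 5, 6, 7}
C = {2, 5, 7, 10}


Set A = {1, 5, 9, 11}
Set B = {1, 5, 6, 7}
Set C = {2, 5, 7, 10}
First, A ∪ B = {1, 5, 6, 7, 9, 11}
Then, (A ∪ B) ∪ C = {1, 2, 5, 6, 7, 9, 10, 11}

{1, 2, 5, 6, 7, 9, 10, 11}


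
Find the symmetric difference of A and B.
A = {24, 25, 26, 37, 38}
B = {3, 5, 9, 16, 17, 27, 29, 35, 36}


Set A = {24, 25, 26, 37, 38}
Set B = {3, 5, 9, 16, 17, 27, 29, 35, 36}
A △ B = (A \ B) ∪ (B \ A)
Elements in A but not B: {24, 25, 26, 37, 38}
Elements in B but not A: {3, 5, 9, 16, 17, 27, 29, 35, 36}
A △ B = {3, 5, 9, 16, 17, 24, 25, 26, 27, 29, 35, 36, 37, 38}

{3, 5, 9, 16, 17, 24, 25, 26, 27, 29, 35, 36, 37, 38}


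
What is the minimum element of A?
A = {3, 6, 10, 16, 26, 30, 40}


Set A = {3, 6, 10, 16, 26, 30, 40}
Elements in ascending order: 3, 6, 10, 16, 26, 30, 40
The smallest element is 3.

3


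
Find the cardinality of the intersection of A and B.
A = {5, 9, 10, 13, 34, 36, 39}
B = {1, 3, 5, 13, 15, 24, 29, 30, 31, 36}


Set A = {5, 9, 10, 13, 34, 36, 39}
Set B = {1, 3, 5, 13, 15, 24, 29, 30, 31, 36}
A ∩ B = {5, 13, 36}
|A ∩ B| = 3

3


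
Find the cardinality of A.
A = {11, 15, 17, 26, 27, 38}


Set A = {11, 15, 17, 26, 27, 38}
Listing elements: 11, 15, 17, 26, 27, 38
Counting: 6 elements
|A| = 6

6


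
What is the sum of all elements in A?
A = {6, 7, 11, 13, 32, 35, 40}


Set A = {6, 7, 11, 13, 32, 35, 40}
Sum = 6 + 7 + 11 + 13 + 32 + 35 + 40 = 144

144


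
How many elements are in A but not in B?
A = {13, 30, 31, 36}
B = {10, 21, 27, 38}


Set A = {13, 30, 31, 36}
Set B = {10, 21, 27, 38}
A \ B = {13, 30, 31, 36}
|A \ B| = 4

4


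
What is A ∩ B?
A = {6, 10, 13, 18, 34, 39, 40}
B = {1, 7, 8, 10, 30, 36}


Set A = {6, 10, 13, 18, 34, 39, 40}
Set B = {1, 7, 8, 10, 30, 36}
A ∩ B includes only elements in both sets.
Check each element of A against B:
6 ✗, 10 ✓, 13 ✗, 18 ✗, 34 ✗, 39 ✗, 40 ✗
A ∩ B = {10}

{10}


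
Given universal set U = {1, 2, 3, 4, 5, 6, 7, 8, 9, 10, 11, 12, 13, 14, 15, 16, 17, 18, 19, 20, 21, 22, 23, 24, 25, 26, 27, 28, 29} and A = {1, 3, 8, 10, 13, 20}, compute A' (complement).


Universal set U = {1, 2, 3, 4, 5, 6, 7, 8, 9, 10, 11, 12, 13, 14, 15, 16, 17, 18, 19, 20, 21, 22, 23, 24, 25, 26, 27, 28, 29}
Set A = {1, 3, 8, 10, 13, 20}
A' = U \ A = elements in U but not in A
Checking each element of U:
1 (in A, exclude), 2 (not in A, include), 3 (in A, exclude), 4 (not in A, include), 5 (not in A, include), 6 (not in A, include), 7 (not in A, include), 8 (in A, exclude), 9 (not in A, include), 10 (in A, exclude), 11 (not in A, include), 12 (not in A, include), 13 (in A, exclude), 14 (not in A, include), 15 (not in A, include), 16 (not in A, include), 17 (not in A, include), 18 (not in A, include), 19 (not in A, include), 20 (in A, exclude), 21 (not in A, include), 22 (not in A, include), 23 (not in A, include), 24 (not in A, include), 25 (not in A, include), 26 (not in A, include), 27 (not in A, include), 28 (not in A, include), 29 (not in A, include)
A' = {2, 4, 5, 6, 7, 9, 11, 12, 14, 15, 16, 17, 18, 19, 21, 22, 23, 24, 25, 26, 27, 28, 29}

{2, 4, 5, 6, 7, 9, 11, 12, 14, 15, 16, 17, 18, 19, 21, 22, 23, 24, 25, 26, 27, 28, 29}


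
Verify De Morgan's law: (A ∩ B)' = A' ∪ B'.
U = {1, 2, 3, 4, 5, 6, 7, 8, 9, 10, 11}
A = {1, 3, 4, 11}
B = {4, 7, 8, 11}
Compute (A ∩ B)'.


U = {1, 2, 3, 4, 5, 6, 7, 8, 9, 10, 11}
A = {1, 3, 4, 11}, B = {4, 7, 8, 11}
A ∩ B = {4, 11}
(A ∩ B)' = U \ (A ∩ B) = {1, 2, 3, 5, 6, 7, 8, 9, 10}
Verification via A' ∪ B': A' = {2, 5, 6, 7, 8, 9, 10}, B' = {1, 2, 3, 5, 6, 9, 10}
A' ∪ B' = {1, 2, 3, 5, 6, 7, 8, 9, 10} ✓

{1, 2, 3, 5, 6, 7, 8, 9, 10}


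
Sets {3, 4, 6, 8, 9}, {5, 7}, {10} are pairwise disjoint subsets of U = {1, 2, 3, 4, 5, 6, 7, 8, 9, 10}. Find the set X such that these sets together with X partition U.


U = {1, 2, 3, 4, 5, 6, 7, 8, 9, 10}
Shown blocks: {3, 4, 6, 8, 9}, {5, 7}, {10}
A partition's blocks are pairwise disjoint and cover U, so the missing block = U \ (union of shown blocks).
Union of shown blocks: {3, 4, 5, 6, 7, 8, 9, 10}
Missing block = U \ (union) = {1, 2}

{1, 2}


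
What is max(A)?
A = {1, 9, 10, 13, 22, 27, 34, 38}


Set A = {1, 9, 10, 13, 22, 27, 34, 38}
Elements in ascending order: 1, 9, 10, 13, 22, 27, 34, 38
The largest element is 38.

38


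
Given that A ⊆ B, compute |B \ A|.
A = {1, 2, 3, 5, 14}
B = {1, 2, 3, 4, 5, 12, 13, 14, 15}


Set A = {1, 2, 3, 5, 14}, |A| = 5
Set B = {1, 2, 3, 4, 5, 12, 13, 14, 15}, |B| = 9
Since A ⊆ B: B \ A = {4, 12, 13, 15}
|B| - |A| = 9 - 5 = 4

4


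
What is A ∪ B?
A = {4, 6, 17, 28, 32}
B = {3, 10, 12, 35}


Set A = {4, 6, 17, 28, 32}
Set B = {3, 10, 12, 35}
A ∪ B includes all elements in either set.
Elements from A: {4, 6, 17, 28, 32}
Elements from B not already included: {3, 10, 12, 35}
A ∪ B = {3, 4, 6, 10, 12, 17, 28, 32, 35}

{3, 4, 6, 10, 12, 17, 28, 32, 35}


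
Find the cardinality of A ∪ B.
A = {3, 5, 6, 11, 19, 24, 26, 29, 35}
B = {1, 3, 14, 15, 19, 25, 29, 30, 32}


Set A = {3, 5, 6, 11, 19, 24, 26, 29, 35}, |A| = 9
Set B = {1, 3, 14, 15, 19, 25, 29, 30, 32}, |B| = 9
A ∩ B = {3, 19, 29}, |A ∩ B| = 3
|A ∪ B| = |A| + |B| - |A ∩ B| = 9 + 9 - 3 = 15

15


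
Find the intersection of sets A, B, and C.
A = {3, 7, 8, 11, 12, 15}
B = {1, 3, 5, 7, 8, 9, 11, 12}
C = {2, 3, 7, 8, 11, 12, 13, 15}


Set A = {3, 7, 8, 11, 12, 15}
Set B = {1, 3, 5, 7, 8, 9, 11, 12}
Set C = {2, 3, 7, 8, 11, 12, 13, 15}
First, A ∩ B = {3, 7, 8, 11, 12}
Then, (A ∩ B) ∩ C = {3, 7, 8, 11, 12}

{3, 7, 8, 11, 12}


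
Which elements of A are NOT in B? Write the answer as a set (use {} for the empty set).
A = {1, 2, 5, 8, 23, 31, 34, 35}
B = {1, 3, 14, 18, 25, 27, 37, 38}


Set A = {1, 2, 5, 8, 23, 31, 34, 35}
Set B = {1, 3, 14, 18, 25, 27, 37, 38}
Check each element of A against B:
1 ∈ B, 2 ∉ B (include), 5 ∉ B (include), 8 ∉ B (include), 23 ∉ B (include), 31 ∉ B (include), 34 ∉ B (include), 35 ∉ B (include)
Elements of A not in B: {2, 5, 8, 23, 31, 34, 35}

{2, 5, 8, 23, 31, 34, 35}


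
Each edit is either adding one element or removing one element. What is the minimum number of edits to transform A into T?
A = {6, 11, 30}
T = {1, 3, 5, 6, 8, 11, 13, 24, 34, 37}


Set A = {6, 11, 30}
Set T = {1, 3, 5, 6, 8, 11, 13, 24, 34, 37}
Elements to remove from A (in A, not in T): {30} → 1 removals
Elements to add to A (in T, not in A): {1, 3, 5, 8, 13, 24, 34, 37} → 8 additions
Total edits = 1 + 8 = 9

9


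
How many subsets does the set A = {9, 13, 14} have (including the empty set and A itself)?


Set A = {9, 13, 14}
|A| = 3
The power set P(A) contains all subsets of A.
|P(A)| = 2^|A| = 2^3 = 8

8


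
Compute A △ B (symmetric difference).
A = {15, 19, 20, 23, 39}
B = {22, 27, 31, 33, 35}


Set A = {15, 19, 20, 23, 39}
Set B = {22, 27, 31, 33, 35}
A △ B = (A \ B) ∪ (B \ A)
Elements in A but not B: {15, 19, 20, 23, 39}
Elements in B but not A: {22, 27, 31, 33, 35}
A △ B = {15, 19, 20, 22, 23, 27, 31, 33, 35, 39}

{15, 19, 20, 22, 23, 27, 31, 33, 35, 39}


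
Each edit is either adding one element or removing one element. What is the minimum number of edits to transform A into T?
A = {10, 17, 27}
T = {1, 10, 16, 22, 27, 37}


Set A = {10, 17, 27}
Set T = {1, 10, 16, 22, 27, 37}
Elements to remove from A (in A, not in T): {17} → 1 removals
Elements to add to A (in T, not in A): {1, 16, 22, 37} → 4 additions
Total edits = 1 + 4 = 5

5


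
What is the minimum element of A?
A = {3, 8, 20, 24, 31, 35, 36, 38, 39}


Set A = {3, 8, 20, 24, 31, 35, 36, 38, 39}
Elements in ascending order: 3, 8, 20, 24, 31, 35, 36, 38, 39
The smallest element is 3.

3


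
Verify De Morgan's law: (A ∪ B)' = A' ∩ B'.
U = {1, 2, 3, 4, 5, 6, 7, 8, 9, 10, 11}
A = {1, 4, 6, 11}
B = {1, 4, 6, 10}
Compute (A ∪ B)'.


U = {1, 2, 3, 4, 5, 6, 7, 8, 9, 10, 11}
A = {1, 4, 6, 11}, B = {1, 4, 6, 10}
A ∪ B = {1, 4, 6, 10, 11}
(A ∪ B)' = U \ (A ∪ B) = {2, 3, 5, 7, 8, 9}
Verification via A' ∩ B': A' = {2, 3, 5, 7, 8, 9, 10}, B' = {2, 3, 5, 7, 8, 9, 11}
A' ∩ B' = {2, 3, 5, 7, 8, 9} ✓

{2, 3, 5, 7, 8, 9}


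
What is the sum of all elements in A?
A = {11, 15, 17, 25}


Set A = {11, 15, 17, 25}
Sum = 11 + 15 + 17 + 25 = 68

68


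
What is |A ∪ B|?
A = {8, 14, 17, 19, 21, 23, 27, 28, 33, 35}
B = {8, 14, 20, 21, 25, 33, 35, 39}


Set A = {8, 14, 17, 19, 21, 23, 27, 28, 33, 35}, |A| = 10
Set B = {8, 14, 20, 21, 25, 33, 35, 39}, |B| = 8
A ∩ B = {8, 14, 21, 33, 35}, |A ∩ B| = 5
|A ∪ B| = |A| + |B| - |A ∩ B| = 10 + 8 - 5 = 13

13


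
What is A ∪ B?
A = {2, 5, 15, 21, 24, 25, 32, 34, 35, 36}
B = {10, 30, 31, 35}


Set A = {2, 5, 15, 21, 24, 25, 32, 34, 35, 36}
Set B = {10, 30, 31, 35}
A ∪ B includes all elements in either set.
Elements from A: {2, 5, 15, 21, 24, 25, 32, 34, 35, 36}
Elements from B not already included: {10, 30, 31}
A ∪ B = {2, 5, 10, 15, 21, 24, 25, 30, 31, 32, 34, 35, 36}

{2, 5, 10, 15, 21, 24, 25, 30, 31, 32, 34, 35, 36}


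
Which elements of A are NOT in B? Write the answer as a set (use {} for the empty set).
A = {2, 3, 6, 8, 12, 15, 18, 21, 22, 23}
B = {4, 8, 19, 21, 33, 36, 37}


Set A = {2, 3, 6, 8, 12, 15, 18, 21, 22, 23}
Set B = {4, 8, 19, 21, 33, 36, 37}
Check each element of A against B:
2 ∉ B (include), 3 ∉ B (include), 6 ∉ B (include), 8 ∈ B, 12 ∉ B (include), 15 ∉ B (include), 18 ∉ B (include), 21 ∈ B, 22 ∉ B (include), 23 ∉ B (include)
Elements of A not in B: {2, 3, 6, 12, 15, 18, 22, 23}

{2, 3, 6, 12, 15, 18, 22, 23}


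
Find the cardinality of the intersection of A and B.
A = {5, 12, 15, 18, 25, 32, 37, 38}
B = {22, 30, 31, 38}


Set A = {5, 12, 15, 18, 25, 32, 37, 38}
Set B = {22, 30, 31, 38}
A ∩ B = {38}
|A ∩ B| = 1

1


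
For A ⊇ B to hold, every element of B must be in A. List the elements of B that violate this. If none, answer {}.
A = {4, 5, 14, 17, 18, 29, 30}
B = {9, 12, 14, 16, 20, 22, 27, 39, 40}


Set A = {4, 5, 14, 17, 18, 29, 30}
Set B = {9, 12, 14, 16, 20, 22, 27, 39, 40}
Check each element of B against A:
9 ∉ A (include), 12 ∉ A (include), 14 ∈ A, 16 ∉ A (include), 20 ∉ A (include), 22 ∉ A (include), 27 ∉ A (include), 39 ∉ A (include), 40 ∉ A (include)
Elements of B not in A: {9, 12, 16, 20, 22, 27, 39, 40}

{9, 12, 16, 20, 22, 27, 39, 40}
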